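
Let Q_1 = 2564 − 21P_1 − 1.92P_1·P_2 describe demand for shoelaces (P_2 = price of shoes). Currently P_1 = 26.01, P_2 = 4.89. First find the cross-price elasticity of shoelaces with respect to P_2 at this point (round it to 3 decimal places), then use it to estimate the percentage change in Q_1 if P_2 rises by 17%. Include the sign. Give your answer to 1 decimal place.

-2.3%

At P_1 = 26.01, P_2 = 4.89: Q_1 = 1773.587.
∂Q_1/∂P_2 = -1.92P_1 = -49.9392.
ε = (∂Q_1/∂P_2)(P_2/Q_1) = -49.9392 × 4.89/1773.587 ≈ -0.138.
%ΔQ_1 ≈ ε × %ΔP_2 = -0.138 × (17%) = -2.3%.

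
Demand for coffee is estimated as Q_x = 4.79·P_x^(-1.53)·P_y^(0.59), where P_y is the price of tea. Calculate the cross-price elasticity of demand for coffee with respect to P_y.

In a log-linear (constant-elasticity) demand function, the coefficient on the exponent of P_y is the cross-price elasticity.
ε = 0.59. Positive, so coffee and tea are substitutes.

0.59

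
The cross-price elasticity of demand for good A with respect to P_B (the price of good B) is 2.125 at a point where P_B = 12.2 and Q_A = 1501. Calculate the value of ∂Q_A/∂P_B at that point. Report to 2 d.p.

261.44

ε = (∂Q_A/∂P_B)·(P_B/Q_A) ⇒ ∂Q_A/∂P_B = ε·Q_A/P_B = 2.125 × 1501/12.2 ≈ 261.44.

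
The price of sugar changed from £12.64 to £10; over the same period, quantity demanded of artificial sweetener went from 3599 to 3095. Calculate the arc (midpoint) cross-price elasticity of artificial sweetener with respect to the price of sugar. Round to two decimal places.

0.65

ΔQ_A = 3095 − 3599 = -504; ΔP_B = 10 − 12.64 = -2.64.
Midpoints: Q̄_A = 3347.0, P̄_B = 11.32.
ε = (ΔQ_A/Q̄_A)/(ΔP_B/P̄_B) = (-504/3347.0)/(-2.64/11.32) ≈ 0.65.
ε > 0: artificial sweetener and sugar are substitutes.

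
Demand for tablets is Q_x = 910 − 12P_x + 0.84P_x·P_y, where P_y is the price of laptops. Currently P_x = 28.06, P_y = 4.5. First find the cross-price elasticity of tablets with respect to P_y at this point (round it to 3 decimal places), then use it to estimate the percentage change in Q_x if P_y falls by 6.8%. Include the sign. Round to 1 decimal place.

-1.1%

At P_x = 28.06, P_y = 4.5: Q_x = 679.347.
∂Q_x/∂P_y = 0.84P_x = 23.5704.
ε = (∂Q_x/∂P_y)(P_y/Q_x) = 23.5704 × 4.5/679.347 ≈ 0.156.
%ΔQ_x ≈ ε × %ΔP_y = 0.156 × (-6.8%) = -1.1%.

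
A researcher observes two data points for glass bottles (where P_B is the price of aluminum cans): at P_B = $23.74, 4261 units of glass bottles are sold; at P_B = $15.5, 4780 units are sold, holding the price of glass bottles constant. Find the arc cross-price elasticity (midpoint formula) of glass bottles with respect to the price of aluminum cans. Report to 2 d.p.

-0.27

ΔQ_A = 4780 − 4261 = 519; ΔP_B = 15.5 − 23.74 = -8.24.
Midpoints: Q̄_A = 4520.5, P̄_B = 19.62.
ε = (ΔQ_A/Q̄_A)/(ΔP_B/P̄_B) = (519/4520.5)/(-8.24/19.62) ≈ -0.27.
ε < 0: glass bottles and aluminum cans are complements.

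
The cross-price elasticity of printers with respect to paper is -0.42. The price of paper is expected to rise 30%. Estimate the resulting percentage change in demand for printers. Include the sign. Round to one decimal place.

-12.6%

%ΔQ ≈ ε × %ΔP of paper = -0.42 × (30%) = -12.6%.
Demand for printers falls by about 12.6%.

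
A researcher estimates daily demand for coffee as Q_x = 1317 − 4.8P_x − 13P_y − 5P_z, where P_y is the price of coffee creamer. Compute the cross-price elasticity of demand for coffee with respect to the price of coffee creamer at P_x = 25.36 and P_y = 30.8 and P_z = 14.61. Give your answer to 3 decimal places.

-0.555

At P_x = 25.36 and P_y = 30.8 and P_z = 14.61: Q_x = 721.822.
∂Q_x/∂P_y = -13.
ε = (∂Q_x/∂P_y)(P_y/Q_x) = -13 × (30.8/721.822) ≈ -0.555.
Since ε < 0, coffee and coffee creamer are complements.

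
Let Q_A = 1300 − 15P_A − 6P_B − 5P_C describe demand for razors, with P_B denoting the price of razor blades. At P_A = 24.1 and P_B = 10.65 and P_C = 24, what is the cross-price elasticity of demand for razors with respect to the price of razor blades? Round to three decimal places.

At P_A = 24.1 and P_B = 10.65 and P_C = 24: Q_A = 754.6.
∂Q_A/∂P_B = -6.
ε = (∂Q_A/∂P_B)(P_B/Q_A) = -6 × (10.65/754.6) ≈ -0.085.

-0.085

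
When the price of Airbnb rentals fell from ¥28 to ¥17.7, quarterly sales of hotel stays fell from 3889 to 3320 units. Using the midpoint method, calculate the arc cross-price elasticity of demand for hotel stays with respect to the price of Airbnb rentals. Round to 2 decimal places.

ΔQ_A = 3320 − 3889 = -569; ΔP_B = 17.7 − 28 = -10.3.
Midpoints: Q̄_A = 3604.5, P̄_B = 22.85.
ε = (ΔQ_A/Q̄_A)/(ΔP_B/P̄_B) = (-569/3604.5)/(-10.3/22.85) ≈ 0.35.
ε > 0: hotel stays and Airbnb rentals are substitutes.

0.35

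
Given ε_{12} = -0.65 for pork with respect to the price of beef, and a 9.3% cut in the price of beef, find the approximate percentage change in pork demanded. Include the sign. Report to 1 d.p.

6.0%

%ΔQ ≈ ε × %ΔP of beef = -0.65 × (-9.3%) = 6.0%.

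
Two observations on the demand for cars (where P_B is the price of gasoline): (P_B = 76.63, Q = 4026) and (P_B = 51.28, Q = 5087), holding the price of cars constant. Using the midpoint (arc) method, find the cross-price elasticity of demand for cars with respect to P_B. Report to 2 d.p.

-0.59

ΔQ_A = 5087 − 4026 = 1061; ΔP_B = 51.28 − 76.63 = -25.35.
Midpoints: Q̄_A = 4556.5, P̄_B = 63.95.
ε = (ΔQ_A/Q̄_A)/(ΔP_B/P̄_B) = (1061/4556.5)/(-25.35/63.95) ≈ -0.59.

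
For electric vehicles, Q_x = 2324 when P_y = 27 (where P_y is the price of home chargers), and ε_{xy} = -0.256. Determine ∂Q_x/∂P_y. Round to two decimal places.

ε = (∂Q_x/∂P_y)·(P_y/Q_x) ⇒ ∂Q_x/∂P_y = ε·Q_x/P_y = -0.256 × 2324/27 ≈ -22.03.

-22.03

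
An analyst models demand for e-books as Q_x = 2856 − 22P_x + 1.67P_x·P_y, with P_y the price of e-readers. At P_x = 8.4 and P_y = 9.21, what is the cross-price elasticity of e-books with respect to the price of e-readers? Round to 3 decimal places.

0.046

At P_x = 8.4 and P_y = 9.21: Q_x = 2800.398.
∂Q_x/∂P_y = 1.67P_x = 1.67(8.4) = 14.0280.
ε = (∂Q_x/∂P_y)(P_y/Q_x) = 14.0280 × (9.21/2800.398) ≈ 0.046.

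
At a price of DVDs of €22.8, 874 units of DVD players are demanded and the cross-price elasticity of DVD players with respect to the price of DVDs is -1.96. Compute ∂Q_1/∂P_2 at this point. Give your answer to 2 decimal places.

-75.13

ε = (∂Q_1/∂P_2)·(P_2/Q_1) ⇒ ∂Q_1/∂P_2 = ε·Q_1/P_2 = -1.96 × 874/22.8 ≈ -75.13.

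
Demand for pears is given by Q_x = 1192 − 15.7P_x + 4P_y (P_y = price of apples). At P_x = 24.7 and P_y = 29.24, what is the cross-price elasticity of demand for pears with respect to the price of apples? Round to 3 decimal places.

0.127

At P_x = 24.7 and P_y = 29.24: Q_x = 921.17.
∂Q_x/∂P_y = 4.
ε = (∂Q_x/∂P_y)(P_y/Q_x) = 4 × (29.24/921.17) ≈ 0.127.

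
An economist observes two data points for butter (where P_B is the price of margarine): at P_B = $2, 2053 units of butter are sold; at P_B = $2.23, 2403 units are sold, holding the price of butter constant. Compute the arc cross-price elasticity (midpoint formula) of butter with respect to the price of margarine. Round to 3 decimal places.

ΔQ_A = 2403 − 2053 = 350; ΔP_B = 2.23 − 2 = 0.23.
Midpoints: Q̄_A = 2228.0, P̄_B = 2.12.
ε = (ΔQ_A/Q̄_A)/(ΔP_B/P̄_B) = (350/2228.0)/(0.23/2.12) ≈ 1.445.
ε > 0: butter and margarine are substitutes.

1.445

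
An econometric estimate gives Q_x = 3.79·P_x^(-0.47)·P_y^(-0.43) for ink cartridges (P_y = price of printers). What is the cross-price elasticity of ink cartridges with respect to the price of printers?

-0.43

In a log-linear (constant-elasticity) demand function, the coefficient on the exponent of P_y is the cross-price elasticity.
ε = -0.43. Negative, so ink cartridges and printers are complements.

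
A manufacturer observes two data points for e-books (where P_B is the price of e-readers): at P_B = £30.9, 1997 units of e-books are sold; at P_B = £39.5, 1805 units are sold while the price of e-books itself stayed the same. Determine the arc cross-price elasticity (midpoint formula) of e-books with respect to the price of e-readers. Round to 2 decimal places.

-0.41

ΔQ_A = 1805 − 1997 = -192; ΔP_B = 39.5 − 30.9 = 8.6.
Midpoints: Q̄_A = 1901.0, P̄_B = 35.20.
ε = (ΔQ_A/Q̄_A)/(ΔP_B/P̄_B) = (-192/1901.0)/(8.6/35.20) ≈ -0.41.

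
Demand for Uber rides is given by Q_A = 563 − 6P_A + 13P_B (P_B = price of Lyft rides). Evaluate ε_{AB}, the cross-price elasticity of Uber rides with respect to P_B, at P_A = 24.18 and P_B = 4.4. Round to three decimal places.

0.120

At P_A = 24.18 and P_B = 4.4: Q_A = 475.12.
∂Q_A/∂P_B = 13.
ε = (∂Q_A/∂P_B)(P_B/Q_A) = 13 × (4.4/475.12) ≈ 0.120.
Since ε > 0, Uber rides and Lyft rides are substitutes.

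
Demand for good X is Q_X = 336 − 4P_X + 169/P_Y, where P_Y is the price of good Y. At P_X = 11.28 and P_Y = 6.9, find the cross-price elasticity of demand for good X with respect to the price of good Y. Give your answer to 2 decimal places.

At P_X = 11.28 and P_Y = 6.9: Q_X = 315.373.
∂Q_X/∂P_Y = −169/P_Y² = -3.5497.
ε = (∂Q_X/∂P_Y)(P_Y/Q_X) = -3.5497 × (6.9/315.373) ≈ -0.08.

-0.08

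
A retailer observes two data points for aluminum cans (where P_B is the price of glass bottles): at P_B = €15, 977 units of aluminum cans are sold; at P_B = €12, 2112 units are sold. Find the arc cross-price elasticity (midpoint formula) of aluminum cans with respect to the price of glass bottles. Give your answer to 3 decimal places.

ΔQ_A = 2112 − 977 = 1135; ΔP_B = 12 − 15 = -3.
Midpoints: Q̄_A = 1544.5, P̄_B = 13.50.
ε = (ΔQ_A/Q̄_A)/(ΔP_B/P̄_B) = (1135/1544.5)/(-3/13.50) ≈ -3.307.

-3.307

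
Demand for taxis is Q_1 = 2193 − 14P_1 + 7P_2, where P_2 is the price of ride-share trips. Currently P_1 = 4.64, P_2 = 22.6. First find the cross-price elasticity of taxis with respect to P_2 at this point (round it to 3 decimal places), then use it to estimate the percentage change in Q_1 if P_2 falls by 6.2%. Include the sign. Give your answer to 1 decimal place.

-0.4%

At P_1 = 4.64, P_2 = 22.6: Q_1 = 2286.24.
∂Q_1/∂P_2 = 7.
ε = (∂Q_1/∂P_2)(P_2/Q_1) = 7.0000 × 22.6/2286.24 ≈ 0.069.
%ΔQ_1 ≈ ε × %ΔP_2 = 0.069 × (-6.2%) = -0.4%.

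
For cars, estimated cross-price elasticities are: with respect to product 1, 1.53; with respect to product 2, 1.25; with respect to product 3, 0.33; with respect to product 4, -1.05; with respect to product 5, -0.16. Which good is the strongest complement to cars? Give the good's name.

Complements have ε < 0. The most negative value is -1.05 (product 4).

product 4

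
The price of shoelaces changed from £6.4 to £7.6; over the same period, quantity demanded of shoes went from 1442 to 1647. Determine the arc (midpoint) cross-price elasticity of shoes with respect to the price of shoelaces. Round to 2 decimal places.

0.77

ΔQ_A = 1647 − 1442 = 205; ΔP_B = 7.6 − 6.4 = 1.2.
Midpoints: Q̄_A = 1544.5, P̄_B = 7.00.
ε = (ΔQ_A/Q̄_A)/(ΔP_B/P̄_B) = (205/1544.5)/(1.2/7.00) ≈ 0.77.
ε > 0: shoes and shoelaces are substitutes.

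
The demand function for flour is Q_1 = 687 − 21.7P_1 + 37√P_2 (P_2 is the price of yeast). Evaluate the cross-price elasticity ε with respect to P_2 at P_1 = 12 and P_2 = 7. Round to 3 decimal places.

At P_1 = 12 and P_2 = 7: Q_1 = 524.493.
∂Q_1/∂P_2 = 37/(2√P_2) = 37/(2√7) = 6.9923.
ε = (∂Q_1/∂P_2)(P_2/Q_1) = 6.9923 × (7/524.493) ≈ 0.093.

0.093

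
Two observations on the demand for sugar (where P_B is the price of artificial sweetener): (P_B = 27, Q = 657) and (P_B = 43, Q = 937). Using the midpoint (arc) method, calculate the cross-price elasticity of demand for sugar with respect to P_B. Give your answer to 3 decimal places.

ΔQ_A = 937 − 657 = 280; ΔP_B = 43 − 27 = 16.
Midpoints: Q̄_A = 797.0, P̄_B = 35.00.
ε = (ΔQ_A/Q̄_A)/(ΔP_B/P̄_B) = (280/797.0)/(16/35.00) ≈ 0.769.
ε > 0: sugar and artificial sweetener are substitutes.

0.769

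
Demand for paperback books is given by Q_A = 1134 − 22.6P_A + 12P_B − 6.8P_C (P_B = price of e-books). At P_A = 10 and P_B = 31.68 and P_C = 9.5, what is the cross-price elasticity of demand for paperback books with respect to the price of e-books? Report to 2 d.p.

0.31

At P_A = 10 and P_B = 31.68 and P_C = 9.5: Q_A = 1223.56.
∂Q_A/∂P_B = 12.
ε = (∂Q_A/∂P_B)(P_B/Q_A) = 12 × (31.68/1223.56) ≈ 0.31.
Since ε > 0, paperback books and e-books are substitutes.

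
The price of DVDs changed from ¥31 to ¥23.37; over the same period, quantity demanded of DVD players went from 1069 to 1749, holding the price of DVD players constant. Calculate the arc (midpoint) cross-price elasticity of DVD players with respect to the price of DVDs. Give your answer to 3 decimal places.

ΔQ_A = 1749 − 1069 = 680; ΔP_B = 23.37 − 31 = -7.63.
Midpoints: Q̄_A = 1409.0, P̄_B = 27.19.
ε = (ΔQ_A/Q̄_A)/(ΔP_B/P̄_B) = (680/1409.0)/(-7.63/27.19) ≈ -1.720.
ε < 0: DVD players and DVDs are complements.

-1.720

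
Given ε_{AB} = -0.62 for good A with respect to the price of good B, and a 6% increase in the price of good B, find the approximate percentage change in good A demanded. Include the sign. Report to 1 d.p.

-3.7%

%ΔQ ≈ ε × %ΔP of good B = -0.62 × (6%) = -3.7%.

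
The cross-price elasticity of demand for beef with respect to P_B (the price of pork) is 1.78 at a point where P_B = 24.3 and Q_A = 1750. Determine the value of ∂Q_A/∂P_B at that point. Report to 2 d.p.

ε = (∂Q_A/∂P_B)·(P_B/Q_A) ⇒ ∂Q_A/∂P_B = ε·Q_A/P_B = 1.78 × 1750/24.3 ≈ 128.19.

128.19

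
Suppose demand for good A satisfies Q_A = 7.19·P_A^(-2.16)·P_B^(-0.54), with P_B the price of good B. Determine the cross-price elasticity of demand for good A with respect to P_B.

In a log-linear (constant-elasticity) demand function, the coefficient on the exponent of P_B is the cross-price elasticity.
ε = -0.54. Negative, so good A and good B are complements.

-0.54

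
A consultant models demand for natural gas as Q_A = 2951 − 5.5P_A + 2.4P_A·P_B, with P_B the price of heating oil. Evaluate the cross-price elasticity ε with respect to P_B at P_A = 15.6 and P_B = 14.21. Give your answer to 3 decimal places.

0.157

At P_A = 15.6 and P_B = 14.21: Q_A = 3397.222.
∂Q_A/∂P_B = 2.4P_A = 2.4(15.6) = 37.4400.
ε = (∂Q_A/∂P_B)(P_B/Q_A) = 37.4400 × (14.21/3397.222) ≈ 0.157.
ε > 0: substitutes.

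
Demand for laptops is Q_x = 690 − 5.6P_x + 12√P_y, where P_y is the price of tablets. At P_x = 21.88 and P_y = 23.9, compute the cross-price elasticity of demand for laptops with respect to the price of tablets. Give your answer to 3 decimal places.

0.047

At P_x = 21.88 and P_y = 23.9: Q_x = 626.137.
∂Q_x/∂P_y = 12/(2√P_y) = 12/(2√23.9) = 1.2273.
ε = (∂Q_x/∂P_y)(P_y/Q_x) = 1.2273 × (23.9/626.137) ≈ 0.047.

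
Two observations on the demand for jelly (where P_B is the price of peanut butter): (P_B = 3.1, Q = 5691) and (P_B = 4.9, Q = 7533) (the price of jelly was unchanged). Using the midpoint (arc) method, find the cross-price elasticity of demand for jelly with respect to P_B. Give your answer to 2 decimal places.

0.62

ΔQ_A = 7533 − 5691 = 1842; ΔP_B = 4.9 − 3.1 = 1.8.
Midpoints: Q̄_A = 6612.0, P̄_B = 4.00.
ε = (ΔQ_A/Q̄_A)/(ΔP_B/P̄_B) = (1842/6612.0)/(1.8/4.00) ≈ 0.62.
ε > 0: jelly and peanut butter are substitutes.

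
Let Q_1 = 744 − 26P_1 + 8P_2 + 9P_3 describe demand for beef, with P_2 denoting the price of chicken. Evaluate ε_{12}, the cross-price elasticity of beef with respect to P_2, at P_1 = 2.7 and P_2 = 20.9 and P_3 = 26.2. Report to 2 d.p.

0.16

At P_1 = 2.7 and P_2 = 20.9 and P_3 = 26.2: Q_1 = 1076.8.
∂Q_1/∂P_2 = 8.
ε = (∂Q_1/∂P_2)(P_2/Q_1) = 8 × (20.9/1076.8) ≈ 0.16.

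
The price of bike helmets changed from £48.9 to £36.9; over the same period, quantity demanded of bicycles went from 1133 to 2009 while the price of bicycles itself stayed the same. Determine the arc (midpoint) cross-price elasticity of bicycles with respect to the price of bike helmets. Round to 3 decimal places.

ΔQ_A = 2009 − 1133 = 876; ΔP_B = 36.9 − 48.9 = -12.
Midpoints: Q̄_A = 1571.0, P̄_B = 42.90.
ε = (ΔQ_A/Q̄_A)/(ΔP_B/P̄_B) = (876/1571.0)/(-12/42.90) ≈ -1.993.

-1.993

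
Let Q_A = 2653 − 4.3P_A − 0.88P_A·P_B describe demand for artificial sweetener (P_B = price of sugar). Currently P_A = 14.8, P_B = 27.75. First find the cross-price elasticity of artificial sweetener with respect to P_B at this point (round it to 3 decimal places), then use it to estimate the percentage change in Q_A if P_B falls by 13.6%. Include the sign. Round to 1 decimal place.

2.2%

At P_A = 14.8, P_B = 27.75: Q_A = 2227.944.
∂Q_A/∂P_B = -0.88P_A = -13.0240.
ε = (∂Q_A/∂P_B)(P_B/Q_A) = -13.0240 × 27.75/2227.944 ≈ -0.162.
%ΔQ_A ≈ ε × %ΔP_B = -0.162 × (-13.6%) = 2.2%.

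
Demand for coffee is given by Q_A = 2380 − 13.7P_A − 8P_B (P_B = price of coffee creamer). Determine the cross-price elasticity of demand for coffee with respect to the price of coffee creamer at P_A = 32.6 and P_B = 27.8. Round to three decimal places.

At P_A = 32.6 and P_B = 27.8: Q_A = 1710.98.
∂Q_A/∂P_B = -8.
ε = (∂Q_A/∂P_B)(P_B/Q_A) = -8 × (27.8/1710.98) ≈ -0.130.

-0.130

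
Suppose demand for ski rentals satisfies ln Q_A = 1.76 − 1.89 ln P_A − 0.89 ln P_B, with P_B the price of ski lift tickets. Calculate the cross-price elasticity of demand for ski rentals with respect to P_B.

-0.89

In a log-linear (constant-elasticity) demand function, the coefficient on ln P_B is the cross-price elasticity.
ε = -0.89. Negative, so ski rentals and ski lift tickets are complements.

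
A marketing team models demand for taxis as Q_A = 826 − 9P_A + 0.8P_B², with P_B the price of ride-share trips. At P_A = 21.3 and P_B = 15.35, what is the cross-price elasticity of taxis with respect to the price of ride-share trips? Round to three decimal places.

0.458

At P_A = 21.3 and P_B = 15.35: Q_A = 822.798.
∂Q_A/∂P_B = 1.6P_B = 1.6(15.35) = 24.5600.
ε = (∂Q_A/∂P_B)(P_B/Q_A) = 24.5600 × (15.35/822.798) ≈ 0.458.
ε > 0: substitutes.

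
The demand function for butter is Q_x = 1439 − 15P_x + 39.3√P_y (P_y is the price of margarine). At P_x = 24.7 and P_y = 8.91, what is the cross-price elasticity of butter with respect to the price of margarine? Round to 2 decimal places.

0.05

At P_x = 24.7 and P_y = 8.91: Q_x = 1185.809.
∂Q_x/∂P_y = 39.3/(2√P_y) = 39.3/(2√8.91) = 6.5830.
ε = (∂Q_x/∂P_y)(P_y/Q_x) = 6.5830 × (8.91/1185.809) ≈ 0.05.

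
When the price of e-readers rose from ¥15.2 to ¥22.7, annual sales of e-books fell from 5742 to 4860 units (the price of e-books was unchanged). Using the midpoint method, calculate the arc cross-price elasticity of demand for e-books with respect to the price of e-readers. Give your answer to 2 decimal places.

ΔQ_A = 4860 − 5742 = -882; ΔP_B = 22.7 − 15.2 = 7.5.
Midpoints: Q̄_A = 5301.0, P̄_B = 18.95.
ε = (ΔQ_A/Q̄_A)/(ΔP_B/P̄_B) = (-882/5301.0)/(7.5/18.95) ≈ -0.42.

-0.42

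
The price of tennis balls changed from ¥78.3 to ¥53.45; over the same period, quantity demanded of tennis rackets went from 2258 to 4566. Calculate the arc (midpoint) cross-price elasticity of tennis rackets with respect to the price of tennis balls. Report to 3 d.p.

ΔQ_A = 4566 − 2258 = 2308; ΔP_B = 53.45 − 78.3 = -24.85.
Midpoints: Q̄_A = 3412.0, P̄_B = 65.88.
ε = (ΔQ_A/Q̄_A)/(ΔP_B/P̄_B) = (2308/3412.0)/(-24.85/65.88) ≈ -1.793.
ε < 0: tennis rackets and tennis balls are complements.

-1.793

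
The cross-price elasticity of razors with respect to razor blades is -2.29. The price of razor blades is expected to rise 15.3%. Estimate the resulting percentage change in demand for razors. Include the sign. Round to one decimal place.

%ΔQ ≈ ε × %ΔP of razor blades = -2.29 × (15.3%) = -35.0%.

-35.0%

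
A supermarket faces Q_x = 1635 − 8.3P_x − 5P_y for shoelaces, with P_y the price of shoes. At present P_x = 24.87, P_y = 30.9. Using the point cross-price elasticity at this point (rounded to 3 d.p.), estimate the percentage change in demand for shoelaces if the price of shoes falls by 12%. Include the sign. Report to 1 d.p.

At P_x = 24.87, P_y = 30.9: Q_x = 1274.079.
∂Q_x/∂P_y = -5.
ε = (∂Q_x/∂P_y)(P_y/Q_x) = -5.0000 × 30.9/1274.079 ≈ -0.121.
%ΔQ_x ≈ ε × %ΔP_y = -0.121 × (-12%) = 1.5%.

1.5%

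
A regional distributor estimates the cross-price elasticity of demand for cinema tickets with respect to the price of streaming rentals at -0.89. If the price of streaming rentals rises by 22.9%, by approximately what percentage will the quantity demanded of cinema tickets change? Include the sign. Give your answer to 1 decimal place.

%ΔQ ≈ ε × %ΔP of streaming rentals = -0.89 × (22.9%) = -20.4%.

-20.4%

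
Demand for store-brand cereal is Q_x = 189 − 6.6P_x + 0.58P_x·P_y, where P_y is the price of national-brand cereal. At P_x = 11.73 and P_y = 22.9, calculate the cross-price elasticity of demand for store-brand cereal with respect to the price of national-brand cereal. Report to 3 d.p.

0.583

At P_x = 11.73 and P_y = 22.9: Q_x = 267.380.
∂Q_x/∂P_y = 0.58P_x = 0.58(11.73) = 6.8034.
ε = (∂Q_x/∂P_y)(P_y/Q_x) = 6.8034 × (22.9/267.380) ≈ 0.583.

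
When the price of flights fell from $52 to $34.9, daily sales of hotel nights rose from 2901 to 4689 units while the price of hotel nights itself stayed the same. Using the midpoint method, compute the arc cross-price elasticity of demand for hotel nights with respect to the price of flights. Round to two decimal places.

ΔQ_A = 4689 − 2901 = 1788; ΔP_B = 34.9 − 52 = -17.1.
Midpoints: Q̄_A = 3795.0, P̄_B = 43.45.
ε = (ΔQ_A/Q̄_A)/(ΔP_B/P̄_B) = (1788/3795.0)/(-17.1/43.45) ≈ -1.20.
ε < 0: hotel nights and flights are complements.

-1.20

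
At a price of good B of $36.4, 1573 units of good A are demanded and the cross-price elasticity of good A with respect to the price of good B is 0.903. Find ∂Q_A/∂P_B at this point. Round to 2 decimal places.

ε = (∂Q_A/∂P_B)·(P_B/Q_A) ⇒ ∂Q_A/∂P_B = ε·Q_A/P_B = 0.903 × 1573/36.4 ≈ 39.02.

39.02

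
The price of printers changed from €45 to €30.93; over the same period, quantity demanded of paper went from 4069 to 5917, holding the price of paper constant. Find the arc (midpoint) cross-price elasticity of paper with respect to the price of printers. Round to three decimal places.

ΔQ_A = 5917 − 4069 = 1848; ΔP_B = 30.93 − 45 = -14.07.
Midpoints: Q̄_A = 4993.0, P̄_B = 37.97.
ε = (ΔQ_A/Q̄_A)/(ΔP_B/P̄_B) = (1848/4993.0)/(-14.07/37.97) ≈ -0.999.
ε < 0: paper and printers are complements.

-0.999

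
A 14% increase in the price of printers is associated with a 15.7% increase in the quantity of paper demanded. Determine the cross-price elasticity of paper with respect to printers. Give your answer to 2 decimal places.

ε = (%ΔQ of paper) / (%ΔP of printers) = (15.7%) / (14%) ≈ 1.12.
Positive cross-price elasticity: substitutes.

1.12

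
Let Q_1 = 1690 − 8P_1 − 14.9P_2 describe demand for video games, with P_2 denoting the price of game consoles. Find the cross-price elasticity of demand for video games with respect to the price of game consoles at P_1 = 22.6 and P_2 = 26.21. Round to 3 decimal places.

At P_1 = 22.6 and P_2 = 26.21: Q_1 = 1118.671.
∂Q_1/∂P_2 = -14.9.
ε = (∂Q_1/∂P_2)(P_2/Q_1) = -14.9 × (26.21/1118.671) ≈ -0.349.
Since ε < 0, video games and game consoles are complements.

-0.349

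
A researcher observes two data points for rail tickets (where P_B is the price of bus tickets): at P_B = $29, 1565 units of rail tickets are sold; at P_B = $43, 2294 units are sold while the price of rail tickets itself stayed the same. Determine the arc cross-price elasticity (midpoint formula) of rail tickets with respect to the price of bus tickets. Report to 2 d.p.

0.97

ΔQ_A = 2294 − 1565 = 729; ΔP_B = 43 − 29 = 14.
Midpoints: Q̄_A = 1929.5, P̄_B = 36.00.
ε = (ΔQ_A/Q̄_A)/(ΔP_B/P̄_B) = (729/1929.5)/(14/36.00) ≈ 0.97.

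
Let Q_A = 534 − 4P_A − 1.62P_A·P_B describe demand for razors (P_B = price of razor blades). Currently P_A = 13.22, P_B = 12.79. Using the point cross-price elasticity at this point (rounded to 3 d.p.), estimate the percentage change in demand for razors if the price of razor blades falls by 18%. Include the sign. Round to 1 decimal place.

23.8%

At P_A = 13.22, P_B = 12.79: Q_A = 207.204.
∂Q_A/∂P_B = -1.62P_A = -21.4164.
ε = (∂Q_A/∂P_B)(P_B/Q_A) = -21.4164 × 12.79/207.204 ≈ -1.322.
%ΔQ_A ≈ ε × %ΔP_B = -1.322 × (-18%) = 23.8%.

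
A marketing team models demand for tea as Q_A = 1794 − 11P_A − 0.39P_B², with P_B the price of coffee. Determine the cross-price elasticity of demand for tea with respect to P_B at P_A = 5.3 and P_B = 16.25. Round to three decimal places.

At P_A = 5.3 and P_B = 16.25: Q_A = 1632.716.
∂Q_A/∂P_B = -0.78P_B = -0.78(16.25) = -12.6750.
ε = (∂Q_A/∂P_B)(P_B/Q_A) = -12.6750 × (16.25/1632.716) ≈ -0.126.

-0.126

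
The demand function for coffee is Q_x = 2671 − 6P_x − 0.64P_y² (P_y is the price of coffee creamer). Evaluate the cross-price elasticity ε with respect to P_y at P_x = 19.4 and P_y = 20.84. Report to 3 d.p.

At P_x = 19.4 and P_y = 20.84: Q_x = 2276.644.
∂Q_x/∂P_y = -1.28P_y = -1.28(20.84) = -26.6752.
ε = (∂Q_x/∂P_y)(P_y/Q_x) = -26.6752 × (20.84/2276.644) ≈ -0.244.
ε < 0: complements.

-0.244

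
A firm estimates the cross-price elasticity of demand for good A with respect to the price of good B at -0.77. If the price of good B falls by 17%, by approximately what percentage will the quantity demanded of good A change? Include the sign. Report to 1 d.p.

%ΔQ ≈ ε × %ΔP of good B = -0.77 × (-17%) = 13.1%.

13.1%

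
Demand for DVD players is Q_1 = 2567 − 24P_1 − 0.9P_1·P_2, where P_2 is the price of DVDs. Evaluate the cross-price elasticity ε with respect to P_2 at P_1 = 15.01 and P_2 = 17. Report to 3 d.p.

-0.116

At P_1 = 15.01 and P_2 = 17: Q_1 = 1977.107.
∂Q_1/∂P_2 = -0.9P_1 = -0.9(15.01) = -13.5090.
ε = (∂Q_1/∂P_2)(P_2/Q_1) = -13.5090 × (17/1977.107) ≈ -0.116.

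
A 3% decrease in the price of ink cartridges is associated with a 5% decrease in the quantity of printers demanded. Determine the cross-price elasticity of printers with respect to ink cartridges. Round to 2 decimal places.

1.67

ε = (%ΔQ of printers) / (%ΔP of ink cartridges) = (-5%) / (-3%) ≈ 1.67.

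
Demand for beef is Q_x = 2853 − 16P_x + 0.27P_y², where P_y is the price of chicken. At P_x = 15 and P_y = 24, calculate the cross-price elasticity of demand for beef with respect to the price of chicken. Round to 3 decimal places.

At P_x = 15 and P_y = 24: Q_x = 2768.52.
∂Q_x/∂P_y = 0.54P_y = 0.54(24) = 12.9600.
ε = (∂Q_x/∂P_y)(P_y/Q_x) = 12.9600 × (24/2768.52) ≈ 0.112.
ε > 0: substitutes.

0.112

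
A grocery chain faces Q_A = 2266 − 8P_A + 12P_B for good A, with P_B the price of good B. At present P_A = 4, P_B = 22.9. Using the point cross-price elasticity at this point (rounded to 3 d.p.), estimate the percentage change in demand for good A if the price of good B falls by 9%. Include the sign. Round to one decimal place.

-1.0%

At P_A = 4, P_B = 22.9: Q_A = 2508.8.
∂Q_A/∂P_B = 12.
ε = (∂Q_A/∂P_B)(P_B/Q_A) = 12.0000 × 22.9/2508.8 ≈ 0.110.
%ΔQ_A ≈ ε × %ΔP_B = 0.110 × (-9%) = -1.0%.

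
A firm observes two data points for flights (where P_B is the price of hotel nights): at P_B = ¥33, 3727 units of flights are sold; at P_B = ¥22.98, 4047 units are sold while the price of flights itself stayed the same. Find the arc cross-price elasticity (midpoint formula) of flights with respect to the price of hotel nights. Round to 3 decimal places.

ΔQ_A = 4047 − 3727 = 320; ΔP_B = 22.98 − 33 = -10.02.
Midpoints: Q̄_A = 3887.0, P̄_B = 27.99.
ε = (ΔQ_A/Q̄_A)/(ΔP_B/P̄_B) = (320/3887.0)/(-10.02/27.99) ≈ -0.230.

-0.230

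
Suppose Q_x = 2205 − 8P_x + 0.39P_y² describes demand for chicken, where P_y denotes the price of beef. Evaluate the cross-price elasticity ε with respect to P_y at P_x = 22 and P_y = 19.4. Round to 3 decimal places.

0.135

At P_x = 22 and P_y = 19.4: Q_x = 2175.780.
∂Q_x/∂P_y = 0.78P_y = 0.78(19.4) = 15.1320.
ε = (∂Q_x/∂P_y)(P_y/Q_x) = 15.1320 × (19.4/2175.780) ≈ 0.135.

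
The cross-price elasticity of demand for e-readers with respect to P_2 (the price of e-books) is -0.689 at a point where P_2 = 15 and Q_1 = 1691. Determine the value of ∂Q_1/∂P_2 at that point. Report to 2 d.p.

ε = (∂Q_1/∂P_2)·(P_2/Q_1) ⇒ ∂Q_1/∂P_2 = ε·Q_1/P_2 = -0.689 × 1691/15 ≈ -77.67.

-77.67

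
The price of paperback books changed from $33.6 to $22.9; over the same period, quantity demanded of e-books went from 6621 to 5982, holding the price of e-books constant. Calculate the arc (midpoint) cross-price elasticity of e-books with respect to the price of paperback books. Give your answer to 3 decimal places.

0.268

ΔQ_A = 5982 − 6621 = -639; ΔP_B = 22.9 − 33.6 = -10.7.
Midpoints: Q̄_A = 6301.5, P̄_B = 28.25.
ε = (ΔQ_A/Q̄_A)/(ΔP_B/P̄_B) = (-639/6301.5)/(-10.7/28.25) ≈ 0.268.
ε > 0: e-books and paperback books are substitutes.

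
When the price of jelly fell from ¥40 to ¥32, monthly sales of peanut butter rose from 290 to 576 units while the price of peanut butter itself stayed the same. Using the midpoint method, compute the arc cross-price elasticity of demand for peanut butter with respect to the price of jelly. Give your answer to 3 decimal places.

-2.972

ΔQ_A = 576 − 290 = 286; ΔP_B = 32 − 40 = -8.
Midpoints: Q̄_A = 433.0, P̄_B = 36.00.
ε = (ΔQ_A/Q̄_A)/(ΔP_B/P̄_B) = (286/433.0)/(-8/36.00) ≈ -2.972.
ε < 0: peanut butter and jelly are complements.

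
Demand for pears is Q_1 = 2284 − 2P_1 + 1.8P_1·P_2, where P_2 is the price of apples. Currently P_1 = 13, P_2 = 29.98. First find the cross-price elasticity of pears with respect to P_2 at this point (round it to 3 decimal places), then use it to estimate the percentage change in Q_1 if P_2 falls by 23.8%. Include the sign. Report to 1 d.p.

At P_1 = 13, P_2 = 29.98: Q_1 = 2959.532.
∂Q_1/∂P_2 = 1.8P_1 = 23.4000.
ε = (∂Q_1/∂P_2)(P_2/Q_1) = 23.4000 × 29.98/2959.532 ≈ 0.237.
%ΔQ_1 ≈ ε × %ΔP_2 = 0.237 × (-23.8%) = -5.6%.

-5.6%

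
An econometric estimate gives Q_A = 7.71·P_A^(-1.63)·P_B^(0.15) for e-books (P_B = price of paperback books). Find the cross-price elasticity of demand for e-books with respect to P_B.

0.15

In a log-linear (constant-elasticity) demand function, the coefficient on the exponent of P_B is the cross-price elasticity.
ε = 0.15. Positive, so e-books and paperback books are substitutes.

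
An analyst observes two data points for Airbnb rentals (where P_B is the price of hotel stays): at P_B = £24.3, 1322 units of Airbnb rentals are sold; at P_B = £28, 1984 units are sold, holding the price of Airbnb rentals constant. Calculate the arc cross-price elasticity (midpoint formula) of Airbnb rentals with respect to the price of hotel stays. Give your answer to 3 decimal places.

2.830

ΔQ_A = 1984 − 1322 = 662; ΔP_B = 28 − 24.3 = 3.7.
Midpoints: Q̄_A = 1653.0, P̄_B = 26.15.
ε = (ΔQ_A/Q̄_A)/(ΔP_B/P̄_B) = (662/1653.0)/(3.7/26.15) ≈ 2.830.
ε > 0: Airbnb rentals and hotel stays are substitutes.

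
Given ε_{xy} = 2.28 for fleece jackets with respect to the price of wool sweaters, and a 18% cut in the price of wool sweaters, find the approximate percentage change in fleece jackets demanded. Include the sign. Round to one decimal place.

%ΔQ ≈ ε × %ΔP of wool sweaters = 2.28 × (-18%) = -41.0%.
Demand for fleece jackets falls by about 41.0%.

-41.0%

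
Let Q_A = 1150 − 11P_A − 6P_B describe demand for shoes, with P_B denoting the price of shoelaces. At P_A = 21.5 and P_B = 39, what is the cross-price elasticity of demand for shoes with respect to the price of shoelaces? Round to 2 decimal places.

-0.34

At P_A = 21.5 and P_B = 39: Q_A = 679.5.
∂Q_A/∂P_B = -6.
ε = (∂Q_A/∂P_B)(P_B/Q_A) = -6 × (39/679.5) ≈ -0.34.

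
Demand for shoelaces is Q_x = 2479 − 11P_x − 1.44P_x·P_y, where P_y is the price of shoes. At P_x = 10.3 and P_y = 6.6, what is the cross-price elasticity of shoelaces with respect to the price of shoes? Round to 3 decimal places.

-0.043

At P_x = 10.3 and P_y = 6.6: Q_x = 2267.809.
∂Q_x/∂P_y = -1.44P_x = -1.44(10.3) = -14.8320.
ε = (∂Q_x/∂P_y)(P_y/Q_x) = -14.8320 × (6.6/2267.809) ≈ -0.043.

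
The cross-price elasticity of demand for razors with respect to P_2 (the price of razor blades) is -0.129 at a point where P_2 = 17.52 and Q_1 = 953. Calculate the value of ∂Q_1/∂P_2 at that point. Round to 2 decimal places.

-7.02

ε = (∂Q_1/∂P_2)·(P_2/Q_1) ⇒ ∂Q_1/∂P_2 = ε·Q_1/P_2 = -0.129 × 953/17.52 ≈ -7.02.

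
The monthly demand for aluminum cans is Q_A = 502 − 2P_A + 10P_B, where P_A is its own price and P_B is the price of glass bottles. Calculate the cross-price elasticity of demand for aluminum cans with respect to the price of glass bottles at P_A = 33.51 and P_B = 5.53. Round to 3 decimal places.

0.113

At P_A = 33.51 and P_B = 5.53: Q_A = 490.28.
∂Q_A/∂P_B = 10.
ε = (∂Q_A/∂P_B)(P_B/Q_A) = 10 × (5.53/490.28) ≈ 0.113.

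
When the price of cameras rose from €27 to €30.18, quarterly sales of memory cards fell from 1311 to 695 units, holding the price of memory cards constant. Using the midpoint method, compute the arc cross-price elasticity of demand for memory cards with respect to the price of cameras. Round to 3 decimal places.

ΔQ_A = 695 − 1311 = -616; ΔP_B = 30.18 − 27 = 3.18.
Midpoints: Q̄_A = 1003.0, P̄_B = 28.59.
ε = (ΔQ_A/Q̄_A)/(ΔP_B/P̄_B) = (-616/1003.0)/(3.18/28.59) ≈ -5.522.

-5.522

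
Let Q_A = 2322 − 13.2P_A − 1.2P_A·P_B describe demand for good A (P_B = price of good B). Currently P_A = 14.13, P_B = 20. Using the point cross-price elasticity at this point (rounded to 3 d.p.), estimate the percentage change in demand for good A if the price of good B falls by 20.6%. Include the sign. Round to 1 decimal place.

At P_A = 14.13, P_B = 20: Q_A = 1796.364.
∂Q_A/∂P_B = -1.2P_A = -16.9560.
ε = (∂Q_A/∂P_B)(P_B/Q_A) = -16.9560 × 20/1796.364 ≈ -0.189.
%ΔQ_A ≈ ε × %ΔP_B = -0.189 × (-20.6%) = 3.9%.

3.9%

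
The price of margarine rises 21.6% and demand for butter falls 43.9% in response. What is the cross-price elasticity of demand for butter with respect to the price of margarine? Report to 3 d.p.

ε = (%ΔQ of butter) / (%ΔP of margarine) = (-43.9%) / (21.6%) ≈ -2.032.
Negative cross-price elasticity: complements.

-2.032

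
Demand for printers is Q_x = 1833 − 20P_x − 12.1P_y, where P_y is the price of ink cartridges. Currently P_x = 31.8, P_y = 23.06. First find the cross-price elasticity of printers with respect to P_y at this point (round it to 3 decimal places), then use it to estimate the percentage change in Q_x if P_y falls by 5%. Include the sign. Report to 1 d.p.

At P_x = 31.8, P_y = 23.06: Q_x = 917.974.
∂Q_x/∂P_y = -12.1.
ε = (∂Q_x/∂P_y)(P_y/Q_x) = -12.1000 × 23.06/917.974 ≈ -0.304.
%ΔQ_x ≈ ε × %ΔP_y = -0.304 × (-5%) = 1.5%.

1.5%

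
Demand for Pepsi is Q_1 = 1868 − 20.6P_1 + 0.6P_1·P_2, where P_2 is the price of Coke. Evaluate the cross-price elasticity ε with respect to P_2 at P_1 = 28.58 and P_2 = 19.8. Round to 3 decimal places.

0.210

At P_1 = 28.58 and P_2 = 19.8: Q_1 = 1618.782.
∂Q_1/∂P_2 = 0.6P_1 = 0.6(28.58) = 17.1480.
ε = (∂Q_1/∂P_2)(P_2/Q_1) = 17.1480 × (19.8/1618.782) ≈ 0.210.
ε > 0: substitutes.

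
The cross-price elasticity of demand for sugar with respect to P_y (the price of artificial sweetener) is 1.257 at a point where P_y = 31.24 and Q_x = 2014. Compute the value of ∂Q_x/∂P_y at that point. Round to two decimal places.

81.04

ε = (∂Q_x/∂P_y)·(P_y/Q_x) ⇒ ∂Q_x/∂P_y = ε·Q_x/P_y = 1.257 × 2014/31.24 ≈ 81.04.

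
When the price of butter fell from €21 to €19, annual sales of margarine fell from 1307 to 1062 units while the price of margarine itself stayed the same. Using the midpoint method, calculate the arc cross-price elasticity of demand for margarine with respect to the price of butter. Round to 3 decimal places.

ΔQ_A = 1062 − 1307 = -245; ΔP_B = 19 − 21 = -2.
Midpoints: Q̄_A = 1184.5, P̄_B = 20.00.
ε = (ΔQ_A/Q̄_A)/(ΔP_B/P̄_B) = (-245/1184.5)/(-2/20.00) ≈ 2.068.
ε > 0: margarine and butter are substitutes.

2.068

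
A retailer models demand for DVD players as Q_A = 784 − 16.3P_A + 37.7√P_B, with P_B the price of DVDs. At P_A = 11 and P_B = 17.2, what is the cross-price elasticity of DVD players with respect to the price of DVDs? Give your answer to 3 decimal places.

0.103

At P_A = 11 and P_B = 17.2: Q_A = 761.053.
∂Q_A/∂P_B = 37.7/(2√P_B) = 37.7/(2√17.2) = 4.5451.
ε = (∂Q_A/∂P_B)(P_B/Q_A) = 4.5451 × (17.2/761.053) ≈ 0.103.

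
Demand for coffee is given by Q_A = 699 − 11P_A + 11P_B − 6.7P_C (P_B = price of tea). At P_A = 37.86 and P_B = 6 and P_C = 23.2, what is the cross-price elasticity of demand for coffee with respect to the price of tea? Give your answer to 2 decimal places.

0.34

At P_A = 37.86 and P_B = 6 and P_C = 23.2: Q_A = 193.1.
∂Q_A/∂P_B = 11.
ε = (∂Q_A/∂P_B)(P_B/Q_A) = 11 × (6/193.1) ≈ 0.34.
Since ε > 0, coffee and tea are substitutes.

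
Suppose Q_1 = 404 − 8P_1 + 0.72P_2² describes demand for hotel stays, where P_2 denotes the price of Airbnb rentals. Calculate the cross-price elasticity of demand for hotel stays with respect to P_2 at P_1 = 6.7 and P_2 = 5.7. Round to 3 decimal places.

At P_1 = 6.7 and P_2 = 5.7: Q_1 = 373.793.
∂Q_1/∂P_2 = 1.44P_2 = 1.44(5.7) = 8.2080.
ε = (∂Q_1/∂P_2)(P_2/Q_1) = 8.2080 × (5.7/373.793) ≈ 0.125.
ε > 0: substitutes.

0.125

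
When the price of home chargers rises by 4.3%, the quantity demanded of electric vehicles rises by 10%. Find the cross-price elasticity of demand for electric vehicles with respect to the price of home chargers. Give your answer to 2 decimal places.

2.33

ε = (%ΔQ of electric vehicles) / (%ΔP of home chargers) = (10%) / (4.3%) ≈ 2.33.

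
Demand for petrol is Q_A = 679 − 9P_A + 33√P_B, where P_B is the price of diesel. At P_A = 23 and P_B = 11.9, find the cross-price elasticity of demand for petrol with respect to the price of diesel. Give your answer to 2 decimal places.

At P_A = 23 and P_B = 11.9: Q_A = 585.838.
∂Q_A/∂P_B = 33/(2√P_B) = 33/(2√11.9) = 4.7831.
ε = (∂Q_A/∂P_B)(P_B/Q_A) = 4.7831 × (11.9/585.838) ≈ 0.10.

0.10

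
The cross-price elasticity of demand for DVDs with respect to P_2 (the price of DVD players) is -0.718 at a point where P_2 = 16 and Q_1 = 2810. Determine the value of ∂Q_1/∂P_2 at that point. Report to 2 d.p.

ε = (∂Q_1/∂P_2)·(P_2/Q_1) ⇒ ∂Q_1/∂P_2 = ε·Q_1/P_2 = -0.718 × 2810/16 ≈ -126.10.

-126.10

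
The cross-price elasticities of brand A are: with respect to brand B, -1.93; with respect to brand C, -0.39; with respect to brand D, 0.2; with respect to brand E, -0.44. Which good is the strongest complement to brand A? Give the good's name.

Complements have ε < 0. The most negative value is -1.93 (brand B).

brand B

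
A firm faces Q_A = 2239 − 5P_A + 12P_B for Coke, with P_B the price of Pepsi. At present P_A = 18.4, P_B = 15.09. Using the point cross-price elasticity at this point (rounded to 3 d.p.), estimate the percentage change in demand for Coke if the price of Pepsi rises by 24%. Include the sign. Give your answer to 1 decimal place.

1.9%

At P_A = 18.4, P_B = 15.09: Q_A = 2328.08.
∂Q_A/∂P_B = 12.
ε = (∂Q_A/∂P_B)(P_B/Q_A) = 12.0000 × 15.09/2328.08 ≈ 0.078.
%ΔQ_A ≈ ε × %ΔP_B = 0.078 × (24%) = 1.9%.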